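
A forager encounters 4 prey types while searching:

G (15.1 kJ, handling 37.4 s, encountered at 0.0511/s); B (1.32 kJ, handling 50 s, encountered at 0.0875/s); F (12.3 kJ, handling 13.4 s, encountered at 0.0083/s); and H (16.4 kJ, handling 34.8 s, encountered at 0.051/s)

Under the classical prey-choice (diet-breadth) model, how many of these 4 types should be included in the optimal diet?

3

Profitabilities (E/h, kJ/s): F 0.918, H 0.471, G 0.404, B 0.0264. Add prey in this order while the next type's profitability exceeds the intake rate on those already taken.
Rate on top 1: 0.09187. H: 0.471 > 0.09187 → include.
Rate on top 2: 0.3252. G: 0.404 > 0.3252 → include.
Rate on top 3: 0.3565. B: 0.0264 < 0.3565 → exclude; stop.
Optimal diet: F, H, G — 3 of 4 types.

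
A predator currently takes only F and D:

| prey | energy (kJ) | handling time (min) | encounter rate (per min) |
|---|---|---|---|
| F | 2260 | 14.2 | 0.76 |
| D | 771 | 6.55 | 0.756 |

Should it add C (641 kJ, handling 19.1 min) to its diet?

No

Current rate: (0.76×2260 + 0.756×771)/(1 + 0.76×14.2 + 0.756×6.55) = 137.4 kJ/min.
Profitability of C: 641/19.1 = 33.56 kJ/min.
33.56 < 137.4, so adding C would lower the average — exclude it.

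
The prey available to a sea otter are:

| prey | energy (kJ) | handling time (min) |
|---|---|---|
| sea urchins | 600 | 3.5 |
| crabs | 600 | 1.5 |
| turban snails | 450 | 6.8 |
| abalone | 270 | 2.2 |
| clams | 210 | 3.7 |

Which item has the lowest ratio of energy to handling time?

Profitability E/h (kJ/min): sea urchins = 600/3.5 = 171, crabs = 600/1.5 = 400, turban snails = 450/6.8 = 66.2, abalone = 270/2.2 = 123, clams = 210/3.7 = 56.8.
Ranked: crabs > sea urchins > abalone > turban snails > clams.

clams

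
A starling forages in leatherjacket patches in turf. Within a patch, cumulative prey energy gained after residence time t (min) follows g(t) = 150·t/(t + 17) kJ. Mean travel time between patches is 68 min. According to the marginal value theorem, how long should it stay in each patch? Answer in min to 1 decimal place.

34.0 min

Optimal t* satisfies g'(t*) = g(t*)/(T + t*).
g'(t) = 150·17/(t + 17)². Setting 150·17/(t+17)² = 150t/[(t+17)(68+t)] gives 17(68+t) = t(t+17), so t² = 17×68 = 1156.
t* = √1156 = 34 min.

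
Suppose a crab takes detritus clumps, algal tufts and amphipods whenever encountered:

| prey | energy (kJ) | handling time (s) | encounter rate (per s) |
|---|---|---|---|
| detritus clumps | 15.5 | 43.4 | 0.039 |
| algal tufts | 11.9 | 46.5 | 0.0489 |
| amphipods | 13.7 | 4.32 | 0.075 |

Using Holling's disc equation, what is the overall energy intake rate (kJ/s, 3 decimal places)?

0.418 kJ/s

Energy encountered per unit search time: 0.039×15.5 + 0.0489×11.9 + 0.075×13.7 = 2.214 kJ/s.
Handling time per unit search time: 0.039×43.4 + 0.0489×46.5 + 0.075×4.32 = 4.29.
Rate = 2.214/(1 + 4.29) = 0.4185 kJ/s.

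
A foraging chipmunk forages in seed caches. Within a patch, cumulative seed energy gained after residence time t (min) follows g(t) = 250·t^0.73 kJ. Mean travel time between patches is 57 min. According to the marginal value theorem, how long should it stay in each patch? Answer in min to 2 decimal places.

By the marginal value theorem, leave when the instantaneous gain rate g'(t) equals the habitat-wide average g(t)/(T + t).
g'(t) = 0.73·250·t^-0.27. Setting 0.73·250·t^-0.27 = 250·t^0.73/(57+t) gives 0.73(57+t) = t, so 0.27·t = 0.73×57.
t* = 0.73×57/0.27 = 154.1 min.

154.11 min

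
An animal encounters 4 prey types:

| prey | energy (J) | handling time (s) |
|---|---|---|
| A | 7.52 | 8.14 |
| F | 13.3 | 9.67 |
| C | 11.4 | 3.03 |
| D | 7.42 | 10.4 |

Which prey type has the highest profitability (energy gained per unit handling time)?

C

In descending order of E/h:
C: 11.4/3.03 = 3.76 J/s
F: 13.3/9.67 = 1.38 J/s
A: 7.52/8.14 = 0.924 J/s
D: 7.42/10.4 = 0.713 J/s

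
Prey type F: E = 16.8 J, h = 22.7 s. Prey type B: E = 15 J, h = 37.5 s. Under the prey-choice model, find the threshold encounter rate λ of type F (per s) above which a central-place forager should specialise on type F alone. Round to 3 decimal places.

0.052 per s

Drop type B once their profitability E₂/h₂ falls below the rate achievable on type F alone: E₂/h₂ = λE₁/(1 + λh₁).
Solve for λ: λE₁h₂ = E₂(1 + λh₁) → λ(E₁h₂ − E₂h₁) = E₂ → λ = E₂/(E₁h₂ − E₂h₁).
λ = 15/(16.8×37.5 − 15×22.7) = 15/289.5 = 0.05181 per s.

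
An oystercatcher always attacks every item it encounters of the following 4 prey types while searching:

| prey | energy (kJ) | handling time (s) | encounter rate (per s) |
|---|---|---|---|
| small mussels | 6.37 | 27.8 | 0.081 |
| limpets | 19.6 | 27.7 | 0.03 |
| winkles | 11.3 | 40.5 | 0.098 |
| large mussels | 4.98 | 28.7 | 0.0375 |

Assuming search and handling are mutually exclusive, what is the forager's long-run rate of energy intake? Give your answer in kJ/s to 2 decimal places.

Energy encountered per unit search time: 0.081×6.37 + 0.03×19.6 + 0.098×11.3 + 0.0375×4.98 = 2.398 kJ/s.
Handling time per unit search time: 0.081×27.8 + 0.03×27.7 + 0.098×40.5 + 0.0375×28.7 = 8.128.
Rate = 2.398/(1 + 8.128) = 0.2627 kJ/s.

0.26 kJ/s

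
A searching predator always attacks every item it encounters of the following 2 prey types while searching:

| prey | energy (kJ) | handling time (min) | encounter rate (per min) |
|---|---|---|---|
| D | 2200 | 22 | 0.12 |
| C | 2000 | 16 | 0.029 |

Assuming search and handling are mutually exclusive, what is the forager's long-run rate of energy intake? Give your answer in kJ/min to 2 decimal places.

R = Σλ_iE_i / (1 + Σλ_ih_i)
Numerator: 0.12×2200 + 0.029×2000 = 322
Denominator: 1 + 0.12×22 + 0.029×16 = 4.104
R = 322/4.104 = 78.46 kJ/min

78.46 kJ/min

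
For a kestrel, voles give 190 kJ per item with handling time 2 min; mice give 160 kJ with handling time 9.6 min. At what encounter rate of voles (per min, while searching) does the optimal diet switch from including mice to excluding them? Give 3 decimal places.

At the threshold, the rate on voles alone equals the profitability of mice: λ·190/(1 + λ·2) = 160/9.6 = 16.67.
Rearranging, λ(190 − 16.67×2) = 16.67, so λ = 16.67/156.7 = 0.1064 per min.

0.106 per min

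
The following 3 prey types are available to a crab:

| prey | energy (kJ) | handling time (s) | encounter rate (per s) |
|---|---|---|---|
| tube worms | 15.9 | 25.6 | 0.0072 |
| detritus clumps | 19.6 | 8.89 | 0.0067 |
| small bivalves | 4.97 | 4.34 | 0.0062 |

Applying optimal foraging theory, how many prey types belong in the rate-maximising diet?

3

Rank by E/h (kJ/s): detritus clumps 2.2, small bivalves 1.15, tube worms 0.621. Include each in turn until the next type's E/h falls below the running intake rate.
Rate on top 1: 0.1239. small bivalves: 1.15 > 0.1239 → include.
Rate on top 2: 0.1492. tube worms: 0.621 > 0.1492 → include.
Optimal diet: detritus clumps, small bivalves, tube worms — 3 of 3 types.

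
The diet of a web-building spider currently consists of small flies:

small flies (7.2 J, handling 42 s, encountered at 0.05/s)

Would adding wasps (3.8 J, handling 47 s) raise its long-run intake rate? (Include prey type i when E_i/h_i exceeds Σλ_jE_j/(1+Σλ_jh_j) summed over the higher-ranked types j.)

No

Current rate: (0.05×7.2)/(1 + 0.05×42) = 0.1161 J/s.
Profitability of wasps: 3.8/47 = 0.08085 J/s.
0.08085 < 0.1161, so adding wasps would lower the average — exclude it.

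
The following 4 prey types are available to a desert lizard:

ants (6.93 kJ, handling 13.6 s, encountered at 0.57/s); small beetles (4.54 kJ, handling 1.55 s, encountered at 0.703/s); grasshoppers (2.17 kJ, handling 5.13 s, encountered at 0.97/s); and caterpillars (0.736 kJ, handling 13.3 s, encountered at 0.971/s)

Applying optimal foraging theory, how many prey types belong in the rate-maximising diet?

1

Rank by E/h (kJ/s): small beetles 2.93, ants 0.51, grasshoppers 0.423, caterpillars 0.0553. Include each in turn until the next type's E/h falls below the running intake rate.
Rate on top 1: 1.527. ants: 0.51 < 1.527 → exclude; stop.
Optimal diet: small beetles — 1 of 4 types.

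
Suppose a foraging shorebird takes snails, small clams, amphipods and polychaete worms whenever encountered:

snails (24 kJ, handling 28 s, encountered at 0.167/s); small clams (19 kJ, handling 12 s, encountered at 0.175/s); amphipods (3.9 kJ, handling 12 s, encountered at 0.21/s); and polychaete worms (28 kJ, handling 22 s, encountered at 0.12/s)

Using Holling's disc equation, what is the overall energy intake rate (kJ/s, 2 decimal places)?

0.89 kJ/s

Energy encountered per unit search time: 0.167×24 + 0.175×19 + 0.21×3.9 + 0.12×28 = 11.51 kJ/s.
Handling time per unit search time: 0.167×28 + 0.175×12 + 0.21×12 + 0.12×22 = 11.94.
Rate = 11.51/(1 + 11.94) = 0.8899 kJ/s.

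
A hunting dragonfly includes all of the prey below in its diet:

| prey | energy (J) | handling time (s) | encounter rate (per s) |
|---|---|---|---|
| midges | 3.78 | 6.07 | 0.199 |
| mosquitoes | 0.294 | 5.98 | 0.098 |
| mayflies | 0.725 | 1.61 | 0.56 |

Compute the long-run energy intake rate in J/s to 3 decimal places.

0.321 J/s

Energy encountered per unit search time: 0.199×3.78 + 0.098×0.294 + 0.56×0.725 = 1.187 J/s.
Handling time per unit search time: 0.199×6.07 + 0.098×5.98 + 0.56×1.61 = 2.696.
Rate = 1.187/(1 + 2.696) = 0.3212 J/s.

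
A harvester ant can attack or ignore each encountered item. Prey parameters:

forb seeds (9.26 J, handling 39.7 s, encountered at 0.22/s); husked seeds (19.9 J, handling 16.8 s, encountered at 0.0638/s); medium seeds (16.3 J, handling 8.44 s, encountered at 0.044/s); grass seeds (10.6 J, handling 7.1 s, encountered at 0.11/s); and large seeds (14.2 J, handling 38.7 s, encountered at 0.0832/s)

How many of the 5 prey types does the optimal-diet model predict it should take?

Profitabilities (E/h, J/s): medium seeds 1.93, grass seeds 1.49, husked seeds 1.18, large seeds 0.367, forb seeds 0.233. Add prey in this order while the next type's profitability exceeds the intake rate on those already taken.
Rate on top 1: 0.523. grass seeds: 1.49 > 0.523 → include.
Rate on top 2: 0.8749. husked seeds: 1.18 > 0.8749 → include.
Rate on top 3: 0.9779. large seeds: 0.367 < 0.9779 → exclude; stop.
Optimal diet: medium seeds, grass seeds, husked seeds — 3 of 5 types.

3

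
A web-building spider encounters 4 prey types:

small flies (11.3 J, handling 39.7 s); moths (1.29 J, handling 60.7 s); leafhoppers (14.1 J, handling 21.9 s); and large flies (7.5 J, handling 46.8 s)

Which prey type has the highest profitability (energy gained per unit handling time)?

In descending order of E/h:
leafhoppers: 14.1/21.9 = 0.644 J/s
small flies: 11.3/39.7 = 0.285 J/s
large flies: 7.5/46.8 = 0.16 J/s
moths: 1.29/60.7 = 0.0213 J/s

leafhoppers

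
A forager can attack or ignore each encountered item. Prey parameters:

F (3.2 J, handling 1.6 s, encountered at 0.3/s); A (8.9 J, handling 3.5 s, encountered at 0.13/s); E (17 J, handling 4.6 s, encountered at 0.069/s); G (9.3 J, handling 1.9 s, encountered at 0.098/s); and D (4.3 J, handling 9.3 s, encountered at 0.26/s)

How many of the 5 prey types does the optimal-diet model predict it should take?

4

Profitabilities (E/h, J/s): G 4.89, E 3.7, A 2.54, F 2, D 0.462. Add prey in this order while the next type's profitability exceeds the intake rate on those already taken.
Rate on top 1: 0.7683. E: 3.7 > 0.7683 → include.
Rate on top 2: 1.386. A: 2.54 > 1.386 → include.
Rate on top 3: 1.655. F: 2 > 1.655 → include.
Rate on top 4: 1.723. D: 0.462 < 1.723 → exclude; stop.
Optimal diet: G, E, A, F — 4 of 5 types.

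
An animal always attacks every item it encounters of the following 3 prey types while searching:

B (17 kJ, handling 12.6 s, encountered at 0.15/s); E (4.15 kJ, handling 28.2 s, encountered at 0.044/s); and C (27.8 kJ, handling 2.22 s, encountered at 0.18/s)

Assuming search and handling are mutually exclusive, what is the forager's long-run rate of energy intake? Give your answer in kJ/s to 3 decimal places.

R = Σλ_iE_i / (1 + Σλ_ih_i)
Numerator: 0.15×17 + 0.044×4.15 + 0.18×27.8 = 7.737
Denominator: 1 + 0.15×12.6 + 0.044×28.2 + 0.18×2.22 = 4.53
R = 7.737/4.53 = 1.708 kJ/s

1.708 kJ/s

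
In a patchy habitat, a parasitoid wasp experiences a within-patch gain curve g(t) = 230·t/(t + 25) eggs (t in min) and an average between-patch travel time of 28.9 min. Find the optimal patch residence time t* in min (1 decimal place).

26.9 min

Maximise g(t)/(T+t): set derivative to zero → g'(t)(T+t) = g(t).
g'(t) = 230·25/(t + 25)². Setting 230·25/(t+25)² = 230t/[(t+25)(28.9+t)] gives 25(28.9+t) = t(t+25), so t² = 25×28.9 = 722.5.
t* = √722.5 = 26.88 min.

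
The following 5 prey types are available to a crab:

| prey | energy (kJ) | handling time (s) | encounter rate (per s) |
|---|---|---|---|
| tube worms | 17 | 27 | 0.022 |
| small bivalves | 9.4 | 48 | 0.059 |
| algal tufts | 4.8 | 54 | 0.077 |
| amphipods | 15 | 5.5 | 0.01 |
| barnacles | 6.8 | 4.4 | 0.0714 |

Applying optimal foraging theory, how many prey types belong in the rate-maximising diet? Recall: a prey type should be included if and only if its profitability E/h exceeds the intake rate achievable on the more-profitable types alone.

Profitabilities (E/h, kJ/s): amphipods 2.73, barnacles 1.55, tube worms 0.63, small bivalves 0.196, algal tufts 0.0889. Add prey in this order while the next type's profitability exceeds the intake rate on those already taken.
Rate on top 1: 0.1422. barnacles: 1.55 > 0.1422 → include.
Rate on top 2: 0.4642. tube worms: 0.63 > 0.4642 → include.
Rate on top 3: 0.5142. small bivalves: 0.196 < 0.5142 → exclude; stop.
Optimal diet: amphipods, barnacles, tube worms — 3 of 5 types.

3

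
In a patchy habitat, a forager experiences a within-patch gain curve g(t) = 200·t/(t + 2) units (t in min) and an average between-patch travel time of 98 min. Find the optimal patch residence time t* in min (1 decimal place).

14.0 min

By the marginal value theorem, leave when the instantaneous gain rate g'(t) equals the habitat-wide average g(t)/(T + t).
g'(t) = 200·2/(t + 2)². Setting 200·2/(t+2)² = 200t/[(t+2)(98+t)] gives 2(98+t) = t(t+2), so t² = 2×98 = 196.
t* = √196 = 14 min.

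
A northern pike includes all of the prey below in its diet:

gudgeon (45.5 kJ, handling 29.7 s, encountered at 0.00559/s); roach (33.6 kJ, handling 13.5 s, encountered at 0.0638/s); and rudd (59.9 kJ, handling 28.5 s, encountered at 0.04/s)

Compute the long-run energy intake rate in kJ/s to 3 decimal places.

Energy encountered per unit search time: 0.00559×45.5 + 0.0638×33.6 + 0.04×59.9 = 4.794 kJ/s.
Handling time per unit search time: 0.00559×29.7 + 0.0638×13.5 + 0.04×28.5 = 2.167.
Rate = 4.794/(1 + 2.167) = 1.514 kJ/s.

1.514 kJ/s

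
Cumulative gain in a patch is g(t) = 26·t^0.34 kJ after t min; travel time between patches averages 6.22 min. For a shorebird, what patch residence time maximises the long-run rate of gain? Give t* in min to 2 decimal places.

By the marginal value theorem, leave when the instantaneous gain rate g'(t) equals the habitat-wide average g(t)/(T + t).
g'(t) = 0.34·26·t^-0.66. Setting 0.34·26·t^-0.66 = 26·t^0.34/(6.22+t) gives 0.34(6.22+t) = t, so 0.66·t = 0.34×6.22.
t* = 0.34×6.22/0.66 = 3.204 min.

3.20 min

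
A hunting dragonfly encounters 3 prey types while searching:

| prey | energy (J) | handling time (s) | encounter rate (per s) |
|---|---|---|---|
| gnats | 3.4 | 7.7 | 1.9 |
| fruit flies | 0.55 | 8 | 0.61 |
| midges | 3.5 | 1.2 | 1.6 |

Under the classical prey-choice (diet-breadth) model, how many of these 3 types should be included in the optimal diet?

Rank by E/h (J/s): midges 2.92, gnats 0.442, fruit flies 0.0688. Include each in turn until the next type's E/h falls below the running intake rate.
Rate on top 1: 1.918. gnats: 0.442 < 1.918 → exclude; stop.
Optimal diet: midges — 1 of 3 types.

1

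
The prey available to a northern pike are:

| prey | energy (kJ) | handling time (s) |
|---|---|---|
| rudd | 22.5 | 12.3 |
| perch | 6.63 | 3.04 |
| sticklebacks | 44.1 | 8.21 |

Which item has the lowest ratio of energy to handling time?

In descending order of E/h:
sticklebacks: 44.1/8.21 = 5.37 kJ/s
perch: 6.63/3.04 = 2.18 kJ/s
rudd: 22.5/12.3 = 1.83 kJ/s

rudd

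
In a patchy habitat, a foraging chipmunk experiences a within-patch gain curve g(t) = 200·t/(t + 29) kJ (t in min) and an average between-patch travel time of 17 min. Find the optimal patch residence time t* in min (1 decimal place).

22.2 min

Optimal t* satisfies g'(t*) = g(t*)/(T + t*).
g'(t) = 200·29/(t + 29)². Setting 200·29/(t+29)² = 200t/[(t+29)(17+t)] gives 29(17+t) = t(t+29), so t² = 29×17 = 493.
t* = √493 = 22.2 min.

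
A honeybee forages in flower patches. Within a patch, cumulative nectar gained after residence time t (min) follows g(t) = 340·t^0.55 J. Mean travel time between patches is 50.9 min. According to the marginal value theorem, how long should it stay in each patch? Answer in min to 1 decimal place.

62.2 min

Maximise g(t)/(T+t): set derivative to zero → g'(t)(T+t) = g(t).
g'(t) = 0.55·340·t^-0.45. Setting 0.55·340·t^-0.45 = 340·t^0.55/(50.9+t) gives 0.55(50.9+t) = t, so 0.45·t = 0.55×50.9.
t* = 0.55×50.9/0.45 = 62.21 min.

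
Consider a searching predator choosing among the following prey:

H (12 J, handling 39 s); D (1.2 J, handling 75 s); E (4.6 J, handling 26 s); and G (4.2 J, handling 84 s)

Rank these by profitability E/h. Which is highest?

H

In descending order of E/h:
H: 12/39 = 0.308 J/s
E: 4.6/26 = 0.177 J/s
G: 4.2/84 = 0.05 J/s
D: 1.2/75 = 0.016 J/s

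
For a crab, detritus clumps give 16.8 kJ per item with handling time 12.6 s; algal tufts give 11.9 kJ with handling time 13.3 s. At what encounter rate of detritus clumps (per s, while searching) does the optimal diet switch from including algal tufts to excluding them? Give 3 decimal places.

The zero-one rule: include algal tufts iff E₂/h₂ > λE₁/(1+λh₁). Equality gives the switch point.
λE₁h₂ = E₂ + λE₂h₁ ⇒ λ = E₂/(E₁h₂ − E₂h₁) = 11.9/(223.4 − 149.9) = 0.1619 per s.

0.162 per s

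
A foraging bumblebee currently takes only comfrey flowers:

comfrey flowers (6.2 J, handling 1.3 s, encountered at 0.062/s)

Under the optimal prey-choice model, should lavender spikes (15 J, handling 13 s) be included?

Yes

On comfrey flowers alone, R = ΣλE/(1+Σλh) = 0.3844/1.081 = 0.3557 J/s.
lavender spikes: E/h = 15/13 = 1.154 J/s.
Since 1.154 > R, including lavender spikes increases the long-run rate.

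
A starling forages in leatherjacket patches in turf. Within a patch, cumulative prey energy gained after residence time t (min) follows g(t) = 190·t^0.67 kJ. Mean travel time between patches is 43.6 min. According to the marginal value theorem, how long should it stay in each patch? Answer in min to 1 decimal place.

88.5 min

Maximise g(t)/(T+t): set derivative to zero → g'(t)(T+t) = g(t).
g'(t) = 0.67·190·t^-0.33. Setting 0.67·190·t^-0.33 = 190·t^0.67/(43.6+t) gives 0.67(43.6+t) = t, so 0.33·t = 0.67×43.6.
t* = 0.67×43.6/0.33 = 88.52 min.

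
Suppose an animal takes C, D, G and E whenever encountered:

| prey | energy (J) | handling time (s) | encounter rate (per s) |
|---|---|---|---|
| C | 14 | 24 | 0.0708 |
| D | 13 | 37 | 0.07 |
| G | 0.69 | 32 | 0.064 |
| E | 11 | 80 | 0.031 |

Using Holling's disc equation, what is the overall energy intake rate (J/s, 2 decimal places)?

0.23 J/s

Energy encountered per unit search time: 0.0708×14 + 0.07×13 + 0.064×0.69 + 0.031×11 = 2.286 J/s.
Handling time per unit search time: 0.0708×24 + 0.07×37 + 0.064×32 + 0.031×80 = 8.817.
Rate = 2.286/(1 + 8.817) = 0.2329 J/s.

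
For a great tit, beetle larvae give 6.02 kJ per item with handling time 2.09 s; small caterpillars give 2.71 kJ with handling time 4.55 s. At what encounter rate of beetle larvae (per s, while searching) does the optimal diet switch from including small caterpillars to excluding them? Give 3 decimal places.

Drop small caterpillars once their profitability E₂/h₂ falls below the rate achievable on beetle larvae alone: E₂/h₂ = λE₁/(1 + λh₁).
Solve for λ: λE₁h₂ = E₂(1 + λh₁) → λ(E₁h₂ − E₂h₁) = E₂ → λ = E₂/(E₁h₂ − E₂h₁).
λ = 2.71/(6.02×4.55 − 2.71×2.09) = 2.71/21.73 = 0.1247 per s.

0.125 per s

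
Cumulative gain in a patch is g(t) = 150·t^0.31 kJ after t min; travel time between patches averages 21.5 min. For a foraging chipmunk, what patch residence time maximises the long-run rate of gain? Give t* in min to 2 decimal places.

By the marginal value theorem, leave when the instantaneous gain rate g'(t) equals the habitat-wide average g(t)/(T + t).
g'(t) = 0.31·150·t^-0.69. Setting 0.31·150·t^-0.69 = 150·t^0.31/(21.5+t) gives 0.31(21.5+t) = t, so 0.69·t = 0.31×21.5.
t* = 0.31×21.5/0.69 = 9.659 min.

9.66 min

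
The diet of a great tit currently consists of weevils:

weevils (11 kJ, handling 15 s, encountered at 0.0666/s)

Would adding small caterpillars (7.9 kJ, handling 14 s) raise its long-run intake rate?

Intake rate on the current diet: R = (0.0666×11) / (1 + 0.0666×15) = 0.7326/1.999 = 0.3665 kJ/s.
Profitability of small caterpillars: 7.9/14 = 0.5643 kJ/s.
0.5643 > 0.3665, so adding small caterpillars raises the average — include it.

Yes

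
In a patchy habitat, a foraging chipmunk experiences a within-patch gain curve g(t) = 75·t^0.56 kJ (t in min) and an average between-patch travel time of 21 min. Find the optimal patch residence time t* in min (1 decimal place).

By the marginal value theorem, leave when the instantaneous gain rate g'(t) equals the habitat-wide average g(t)/(T + t).
g'(t) = 0.56·75·t^-0.44. Setting 0.56·75·t^-0.44 = 75·t^0.56/(21+t) gives 0.56(21+t) = t, so 0.44·t = 0.56×21.
t* = 0.56×21/0.44 = 26.73 min.

26.7 min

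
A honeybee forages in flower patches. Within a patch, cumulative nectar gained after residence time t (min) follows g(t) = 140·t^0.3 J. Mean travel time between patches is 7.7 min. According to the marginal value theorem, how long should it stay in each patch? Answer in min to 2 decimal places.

3.30 min

Optimal t* satisfies g'(t*) = g(t*)/(T + t*).
g'(t) = 0.3·140·t^-0.7. Setting 0.3·140·t^-0.7 = 140·t^0.3/(7.7+t) gives 0.3(7.7+t) = t, so 0.70·t = 0.3×7.7.
t* = 0.3×7.7/0.70 = 3.3 min.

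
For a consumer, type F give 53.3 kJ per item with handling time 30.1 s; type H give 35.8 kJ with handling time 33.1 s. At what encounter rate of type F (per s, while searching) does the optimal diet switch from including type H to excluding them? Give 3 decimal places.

0.052 per s

Drop type H once their profitability E₂/h₂ falls below the rate achievable on type F alone: E₂/h₂ = λE₁/(1 + λh₁).
Solve for λ: λE₁h₂ = E₂(1 + λh₁) → λ(E₁h₂ − E₂h₁) = E₂ → λ = E₂/(E₁h₂ − E₂h₁).
λ = 35.8/(53.3×33.1 − 35.8×30.1) = 35.8/686.7 = 0.05214 per s.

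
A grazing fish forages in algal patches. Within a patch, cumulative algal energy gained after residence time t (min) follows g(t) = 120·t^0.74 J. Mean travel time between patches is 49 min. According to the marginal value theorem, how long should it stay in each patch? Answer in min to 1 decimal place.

Maximise g(t)/(T+t): set derivative to zero → g'(t)(T+t) = g(t).
g'(t) = 0.74·120·t^-0.26. Setting 0.74·120·t^-0.26 = 120·t^0.74/(49+t) gives 0.74(49+t) = t, so 0.26·t = 0.74×49.
t* = 0.74×49/0.26 = 139.5 min.

139.5 min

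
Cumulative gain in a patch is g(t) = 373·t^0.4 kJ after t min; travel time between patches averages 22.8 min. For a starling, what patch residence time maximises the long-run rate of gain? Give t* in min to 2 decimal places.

By the marginal value theorem, leave when the instantaneous gain rate g'(t) equals the habitat-wide average g(t)/(T + t).
g'(t) = 0.4·373·t^-0.6. Setting 0.4·373·t^-0.6 = 373·t^0.4/(22.8+t) gives 0.4(22.8+t) = t, so 0.60·t = 0.4×22.8.
t* = 0.4×22.8/0.60 = 15.2 min.

15.20 min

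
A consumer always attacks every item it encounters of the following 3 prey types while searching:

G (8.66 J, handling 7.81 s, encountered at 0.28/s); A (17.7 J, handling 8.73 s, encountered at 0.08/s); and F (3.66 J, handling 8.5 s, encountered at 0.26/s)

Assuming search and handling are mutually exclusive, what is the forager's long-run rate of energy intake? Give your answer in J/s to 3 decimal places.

R = Σλ_iE_i / (1 + Σλ_ih_i)
Numerator: 0.28×8.66 + 0.08×17.7 + 0.26×3.66 = 4.792
Denominator: 1 + 0.28×7.81 + 0.08×8.73 + 0.26×8.5 = 6.095
R = 4.792/6.095 = 0.7863 J/s

0.786 J/s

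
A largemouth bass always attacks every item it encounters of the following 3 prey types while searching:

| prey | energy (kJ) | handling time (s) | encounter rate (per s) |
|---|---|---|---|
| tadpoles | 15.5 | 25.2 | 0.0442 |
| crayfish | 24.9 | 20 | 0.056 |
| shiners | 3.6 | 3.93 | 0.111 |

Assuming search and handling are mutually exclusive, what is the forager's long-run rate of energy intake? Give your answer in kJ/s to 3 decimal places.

R = Σλ_iE_i / (1 + Σλ_ih_i)
Numerator: 0.0442×15.5 + 0.056×24.9 + 0.111×3.6 = 2.479
Denominator: 1 + 0.0442×25.2 + 0.056×20 + 0.111×3.93 = 3.67
R = 2.479/3.67 = 0.6755 kJ/s

0.675 kJ/s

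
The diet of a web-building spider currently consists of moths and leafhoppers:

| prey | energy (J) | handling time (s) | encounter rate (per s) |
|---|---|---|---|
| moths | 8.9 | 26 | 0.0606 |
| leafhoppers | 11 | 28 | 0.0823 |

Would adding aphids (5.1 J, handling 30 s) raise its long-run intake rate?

Current rate: (0.0606×8.9 + 0.0823×11)/(1 + 0.0606×26 + 0.0823×28) = 0.296 J/s.
Profitability of aphids: 5.1/30 = 0.17 J/s.
0.17 < 0.296, so adding aphids would lower the average — exclude it.

No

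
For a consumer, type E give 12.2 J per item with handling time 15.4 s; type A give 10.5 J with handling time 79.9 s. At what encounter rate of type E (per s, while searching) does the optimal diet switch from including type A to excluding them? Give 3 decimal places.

The zero-one rule: include type A iff E₂/h₂ > λE₁/(1+λh₁). Equality gives the switch point.
λE₁h₂ = E₂ + λE₂h₁ ⇒ λ = E₂/(E₁h₂ − E₂h₁) = 10.5/(974.8 − 161.7) = 0.01291 per s.

0.013 per s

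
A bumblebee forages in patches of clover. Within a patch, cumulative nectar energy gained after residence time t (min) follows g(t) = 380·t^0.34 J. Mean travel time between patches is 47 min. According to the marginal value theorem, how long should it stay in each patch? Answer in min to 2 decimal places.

24.21 min

Maximise g(t)/(T+t): set derivative to zero → g'(t)(T+t) = g(t).
g'(t) = 0.34·380·t^-0.66. Setting 0.34·380·t^-0.66 = 380·t^0.34/(47+t) gives 0.34(47+t) = t, so 0.66·t = 0.34×47.
t* = 0.34×47/0.66 = 24.21 min.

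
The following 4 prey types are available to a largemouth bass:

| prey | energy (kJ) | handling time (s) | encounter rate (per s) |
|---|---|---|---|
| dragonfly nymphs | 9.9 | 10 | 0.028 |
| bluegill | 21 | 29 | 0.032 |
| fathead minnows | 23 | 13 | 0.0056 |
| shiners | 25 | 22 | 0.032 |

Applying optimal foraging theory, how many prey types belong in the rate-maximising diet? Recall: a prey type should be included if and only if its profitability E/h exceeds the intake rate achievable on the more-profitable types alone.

Profitabilities (E/h, kJ/s): fathead minnows 1.77, shiners 1.14, dragonfly nymphs 0.99, bluegill 0.724. Add prey in this order while the next type's profitability exceeds the intake rate on those already taken.
Rate on top 1: 0.1201. shiners: 1.14 > 0.1201 → include.
Rate on top 2: 0.5227. dragonfly nymphs: 0.99 > 0.5227 → include.
Rate on top 3: 0.5863. bluegill: 0.724 > 0.5863 → include.
Optimal diet: fathead minnows, shiners, dragonfly nymphs, bluegill — 4 of 4 types.

4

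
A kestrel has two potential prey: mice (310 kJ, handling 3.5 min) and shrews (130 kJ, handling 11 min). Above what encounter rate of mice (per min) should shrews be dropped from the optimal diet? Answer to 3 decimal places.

0.044 per min

At the threshold, the rate on mice alone equals the profitability of shrews: λ·310/(1 + λ·3.5) = 130/11 = 11.82.
Rearranging, λ(310 − 11.82×3.5) = 11.82, so λ = 11.82/268.6 = 0.04399 per min.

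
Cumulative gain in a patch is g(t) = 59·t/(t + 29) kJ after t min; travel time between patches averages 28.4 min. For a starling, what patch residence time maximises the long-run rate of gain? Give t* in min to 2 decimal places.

28.70 min

Maximise g(t)/(T+t): set derivative to zero → g'(t)(T+t) = g(t).
g'(t) = 59·29/(t + 29)². Setting 59·29/(t+29)² = 59t/[(t+29)(28.4+t)] gives 29(28.4+t) = t(t+29), so t² = 29×28.4 = 823.6.
t* = √823.6 = 28.7 min.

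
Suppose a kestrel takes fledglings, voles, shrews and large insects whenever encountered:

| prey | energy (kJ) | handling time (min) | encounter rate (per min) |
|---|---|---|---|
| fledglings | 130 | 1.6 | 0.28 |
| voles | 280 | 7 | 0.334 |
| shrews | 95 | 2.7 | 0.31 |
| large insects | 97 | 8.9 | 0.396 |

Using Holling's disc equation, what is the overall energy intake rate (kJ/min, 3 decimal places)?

24.275 kJ/min

R = Σλ_iE_i / (1 + Σλ_ih_i)
Numerator: 0.28×130 + 0.334×280 + 0.31×95 + 0.396×97 = 197.8
Denominator: 1 + 0.28×1.6 + 0.334×7 + 0.31×2.7 + 0.396×8.9 = 8.147
R = 197.8/8.147 = 24.28 kJ/min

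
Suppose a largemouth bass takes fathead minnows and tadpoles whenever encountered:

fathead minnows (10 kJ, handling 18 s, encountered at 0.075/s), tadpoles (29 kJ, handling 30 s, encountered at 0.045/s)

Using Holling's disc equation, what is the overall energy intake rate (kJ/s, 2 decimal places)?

Energy encountered per unit search time: 0.075×10 + 0.045×29 = 2.055 kJ/s.
Handling time per unit search time: 0.075×18 + 0.045×30 = 2.7.
Rate = 2.055/(1 + 2.7) = 0.5554 kJ/s.

0.56 kJ/s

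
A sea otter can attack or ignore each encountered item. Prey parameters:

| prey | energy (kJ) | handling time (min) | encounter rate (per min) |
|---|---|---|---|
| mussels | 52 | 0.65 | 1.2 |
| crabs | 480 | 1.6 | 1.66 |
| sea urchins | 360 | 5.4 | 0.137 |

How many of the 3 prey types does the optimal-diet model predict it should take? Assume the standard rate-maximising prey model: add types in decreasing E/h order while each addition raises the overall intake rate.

1

Rank by E/h (kJ/min): crabs 300, mussels 80, sea urchins 66.7. Include each in turn until the next type's E/h falls below the running intake rate.
Rate on top 1: 217.9. mussels: 80 < 217.9 → exclude; stop.
Optimal diet: crabs — 1 of 3 types.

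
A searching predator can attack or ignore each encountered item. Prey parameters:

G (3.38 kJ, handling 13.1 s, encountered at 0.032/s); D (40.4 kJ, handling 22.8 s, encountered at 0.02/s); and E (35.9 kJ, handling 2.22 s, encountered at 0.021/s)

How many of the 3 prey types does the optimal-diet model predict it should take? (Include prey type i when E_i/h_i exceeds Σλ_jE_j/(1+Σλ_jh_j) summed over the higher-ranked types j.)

Rank by E/h (kJ/s): E 16.2, D 1.77, G 0.258. Include each in turn until the next type's E/h falls below the running intake rate.
Rate on top 1: 0.7203. D: 1.77 > 0.7203 → include.
Rate on top 2: 1.039. G: 0.258 < 1.039 → exclude; stop.
Optimal diet: E, D — 2 of 3 types.

2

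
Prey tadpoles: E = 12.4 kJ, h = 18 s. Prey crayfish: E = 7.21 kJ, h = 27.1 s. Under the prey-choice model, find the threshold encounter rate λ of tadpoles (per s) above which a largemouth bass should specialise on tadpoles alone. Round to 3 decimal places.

At the threshold, the rate on tadpoles alone equals the profitability of crayfish: λ·12.4/(1 + λ·18) = 7.21/27.1 = 0.2661.
Rearranging, λ(12.4 − 0.2661×18) = 0.2661, so λ = 0.2661/7.611 = 0.03496 per s.

0.035 per s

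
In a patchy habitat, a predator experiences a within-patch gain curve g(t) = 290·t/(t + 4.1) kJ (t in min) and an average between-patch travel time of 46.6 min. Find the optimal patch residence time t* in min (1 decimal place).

Maximise g(t)/(T+t): set derivative to zero → g'(t)(T+t) = g(t).
g'(t) = 290·4.1/(t + 4.1)². Setting 290·4.1/(t+4.1)² = 290t/[(t+4.1)(46.6+t)] gives 4.1(46.6+t) = t(t+4.1), so t² = 4.1×46.6 = 191.1.
t* = √191.1 = 13.82 min.

13.8 min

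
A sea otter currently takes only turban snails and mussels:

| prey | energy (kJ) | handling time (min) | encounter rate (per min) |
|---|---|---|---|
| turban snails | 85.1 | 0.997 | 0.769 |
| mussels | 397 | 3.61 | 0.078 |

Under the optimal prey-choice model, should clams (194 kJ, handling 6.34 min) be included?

No

Current rate: (0.769×85.1 + 0.078×397)/(1 + 0.769×0.997 + 0.078×3.61) = 47.07 kJ/min.
Profitability of clams: 194/6.34 = 30.6 kJ/min.
Since 30.6 < R, time spent handling clams is better spent searching.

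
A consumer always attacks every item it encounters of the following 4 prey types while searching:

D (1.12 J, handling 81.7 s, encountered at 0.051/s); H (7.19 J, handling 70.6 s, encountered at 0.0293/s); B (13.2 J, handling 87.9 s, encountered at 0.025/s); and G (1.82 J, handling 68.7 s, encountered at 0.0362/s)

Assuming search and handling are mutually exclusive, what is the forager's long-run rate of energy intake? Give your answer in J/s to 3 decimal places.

R = Σλ_iE_i / (1 + Σλ_ih_i)
Numerator: 0.051×1.12 + 0.0293×7.19 + 0.025×13.2 + 0.0362×1.82 = 0.6637
Denominator: 1 + 0.051×81.7 + 0.0293×70.6 + 0.025×87.9 + 0.0362×68.7 = 11.92
R = 0.6637/11.92 = 0.05568 J/s

0.056 J/s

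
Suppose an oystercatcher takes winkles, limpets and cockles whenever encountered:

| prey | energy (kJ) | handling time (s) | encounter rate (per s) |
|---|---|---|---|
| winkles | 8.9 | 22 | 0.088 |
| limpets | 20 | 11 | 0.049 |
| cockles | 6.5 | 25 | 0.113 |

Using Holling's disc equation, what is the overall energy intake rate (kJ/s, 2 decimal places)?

R = Σλ_iE_i / (1 + Σλ_ih_i)
Numerator: 0.088×8.9 + 0.049×20 + 0.113×6.5 = 2.498
Denominator: 1 + 0.088×22 + 0.049×11 + 0.113×25 = 6.3
R = 2.498/6.3 = 0.3965 kJ/s

0.40 kJ/s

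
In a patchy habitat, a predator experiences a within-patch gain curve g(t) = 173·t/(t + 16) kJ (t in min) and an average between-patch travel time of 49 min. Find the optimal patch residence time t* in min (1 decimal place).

Optimal t* satisfies g'(t*) = g(t*)/(T + t*).
g'(t) = 173·16/(t + 16)². Setting 173·16/(t+16)² = 173t/[(t+16)(49+t)] gives 16(49+t) = t(t+16), so t² = 16×49 = 784.
t* = √784 = 28 min.

28.0 min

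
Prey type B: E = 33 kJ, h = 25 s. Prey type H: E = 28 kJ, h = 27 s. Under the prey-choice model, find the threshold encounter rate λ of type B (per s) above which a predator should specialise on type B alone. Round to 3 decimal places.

0.147 per s

The zero-one rule: include type H iff E₂/h₂ > λE₁/(1+λh₁). Equality gives the switch point.
λE₁h₂ = E₂ + λE₂h₁ ⇒ λ = E₂/(E₁h₂ − E₂h₁) = 28/(891 − 700) = 0.1466 per s.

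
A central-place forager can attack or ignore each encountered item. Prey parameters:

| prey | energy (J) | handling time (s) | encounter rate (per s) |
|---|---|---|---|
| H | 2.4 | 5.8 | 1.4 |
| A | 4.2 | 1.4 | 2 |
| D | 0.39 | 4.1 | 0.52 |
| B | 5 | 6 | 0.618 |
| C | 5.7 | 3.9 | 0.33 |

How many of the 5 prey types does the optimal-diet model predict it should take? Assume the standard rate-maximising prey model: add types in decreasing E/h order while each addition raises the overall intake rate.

Rank by E/h (J/s): A 3, C 1.46, B 0.833, H 0.414, D 0.0951. Include each in turn until the next type's E/h falls below the running intake rate.
Rate on top 1: 2.211. C: 1.46 < 2.211 → exclude; stop.
Optimal diet: A — 1 of 5 types.

1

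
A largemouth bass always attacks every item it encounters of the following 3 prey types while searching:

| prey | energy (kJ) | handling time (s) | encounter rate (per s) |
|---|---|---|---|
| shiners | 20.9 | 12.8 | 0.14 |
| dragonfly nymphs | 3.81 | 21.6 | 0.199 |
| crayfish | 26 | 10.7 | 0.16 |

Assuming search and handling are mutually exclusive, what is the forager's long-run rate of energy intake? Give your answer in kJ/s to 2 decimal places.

0.89 kJ/s

Energy encountered per unit search time: 0.14×20.9 + 0.199×3.81 + 0.16×26 = 7.844 kJ/s.
Handling time per unit search time: 0.14×12.8 + 0.199×21.6 + 0.16×10.7 = 7.802.
Rate = 7.844/(1 + 7.802) = 0.8911 kJ/s.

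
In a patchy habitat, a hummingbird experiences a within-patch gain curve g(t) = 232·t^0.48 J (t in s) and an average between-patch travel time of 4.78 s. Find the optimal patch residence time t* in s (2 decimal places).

By the marginal value theorem, leave when the instantaneous gain rate g'(t) equals the habitat-wide average g(t)/(T + t).
g'(t) = 0.48·232·t^-0.52. Setting 0.48·232·t^-0.52 = 232·t^0.48/(4.78+t) gives 0.48(4.78+t) = t, so 0.52·t = 0.48×4.78.
t* = 0.48×4.78/0.52 = 4.412 s.

4.41 s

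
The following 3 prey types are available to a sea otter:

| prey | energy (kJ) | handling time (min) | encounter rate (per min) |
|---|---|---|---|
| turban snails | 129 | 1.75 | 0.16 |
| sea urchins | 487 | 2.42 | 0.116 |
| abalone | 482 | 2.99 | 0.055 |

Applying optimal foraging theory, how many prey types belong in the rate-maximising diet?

Profitabilities (E/h, kJ/min): sea urchins 201, abalone 161, turban snails 73.7. Add prey in this order while the next type's profitability exceeds the intake rate on those already taken.
Rate on top 1: 44.11. abalone: 161 > 44.11 → include.
Rate on top 2: 57.43. turban snails: 73.7 > 57.43 → include.
Optimal diet: sea urchins, abalone, turban snails — 3 of 3 types.

3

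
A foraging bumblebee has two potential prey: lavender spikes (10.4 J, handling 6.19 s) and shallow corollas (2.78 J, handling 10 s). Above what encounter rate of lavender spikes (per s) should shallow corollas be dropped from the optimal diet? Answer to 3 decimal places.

0.032 per s

The zero-one rule: include shallow corollas iff E₂/h₂ > λE₁/(1+λh₁). Equality gives the switch point.
λE₁h₂ = E₂ + λE₂h₁ ⇒ λ = E₂/(E₁h₂ − E₂h₁) = 2.78/(104 − 17.21) = 0.03203 per s.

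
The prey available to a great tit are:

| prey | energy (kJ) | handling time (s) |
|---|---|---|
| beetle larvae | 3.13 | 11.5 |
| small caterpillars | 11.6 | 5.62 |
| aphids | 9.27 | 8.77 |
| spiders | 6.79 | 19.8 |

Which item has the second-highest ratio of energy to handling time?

aphids

In descending order of E/h:
small caterpillars: 11.6/5.62 = 2.06 kJ/s
aphids: 9.27/8.77 = 1.06 kJ/s
spiders: 6.79/19.8 = 0.343 kJ/s
beetle larvae: 3.13/11.5 = 0.272 kJ/s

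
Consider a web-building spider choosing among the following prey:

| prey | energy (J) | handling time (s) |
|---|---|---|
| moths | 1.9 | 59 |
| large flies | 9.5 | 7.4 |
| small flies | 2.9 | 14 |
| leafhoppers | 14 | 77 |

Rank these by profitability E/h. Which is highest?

In descending order of E/h:
large flies: 9.5/7.4 = 1.28 J/s
small flies: 2.9/14 = 0.207 J/s
leafhoppers: 14/77 = 0.182 J/s
moths: 1.9/59 = 0.0322 J/s

large flies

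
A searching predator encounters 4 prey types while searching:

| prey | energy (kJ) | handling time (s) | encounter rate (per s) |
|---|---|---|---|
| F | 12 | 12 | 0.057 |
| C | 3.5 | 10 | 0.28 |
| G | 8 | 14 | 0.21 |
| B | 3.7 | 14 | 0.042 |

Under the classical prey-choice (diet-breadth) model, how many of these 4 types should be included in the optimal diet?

2

Profitabilities (E/h, kJ/s): F 1, G 0.571, C 0.35, B 0.264. Add prey in this order while the next type's profitability exceeds the intake rate on those already taken.
Rate on top 1: 0.4062. G: 0.571 > 0.4062 → include.
Rate on top 2: 0.5112. C: 0.35 < 0.5112 → exclude; stop.
Optimal diet: F, G — 2 of 4 types.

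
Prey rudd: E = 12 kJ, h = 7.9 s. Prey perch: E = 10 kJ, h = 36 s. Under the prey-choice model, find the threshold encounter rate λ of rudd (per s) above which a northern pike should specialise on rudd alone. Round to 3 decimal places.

0.028 per s

The zero-one rule: include perch iff E₂/h₂ > λE₁/(1+λh₁). Equality gives the switch point.
λE₁h₂ = E₂ + λE₂h₁ ⇒ λ = E₂/(E₁h₂ − E₂h₁) = 10/(432 − 79) = 0.02833 per s.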